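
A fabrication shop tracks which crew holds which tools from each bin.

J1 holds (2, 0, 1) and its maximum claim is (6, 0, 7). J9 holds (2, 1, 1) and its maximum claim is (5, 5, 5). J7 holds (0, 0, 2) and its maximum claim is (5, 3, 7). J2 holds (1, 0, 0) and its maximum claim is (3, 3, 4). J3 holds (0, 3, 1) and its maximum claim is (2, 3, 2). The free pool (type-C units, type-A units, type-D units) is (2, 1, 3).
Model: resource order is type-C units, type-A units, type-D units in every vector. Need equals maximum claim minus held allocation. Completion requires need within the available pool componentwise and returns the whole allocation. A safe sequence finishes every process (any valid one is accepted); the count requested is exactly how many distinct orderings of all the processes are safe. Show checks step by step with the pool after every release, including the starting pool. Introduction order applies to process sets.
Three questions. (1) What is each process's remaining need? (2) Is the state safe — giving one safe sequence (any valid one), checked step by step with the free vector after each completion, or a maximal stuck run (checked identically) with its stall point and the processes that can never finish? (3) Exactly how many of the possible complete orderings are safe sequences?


(1) Outstanding need per process (order type-C units, type-A units, type-D units):
  J1: (4, 0, 6)
  J9: (3, 4, 4)
  J7: (5, 3, 5)
  J2: (2, 3, 4)
  J3: (2, 0, 1)
(2) SAFE, for example via the order J3, J2, J9, J7, J1.
Key observation: at J3 the run first touches a limit — (2, 0, 1) against (2, 1, 3), exact on a resource it actually requests.
Verifying each step:
  pool = (2, 1, 3)
  J3 needs (2, 0, 1) <= (2, 1, 3) -> finishes; pool += (0, 3, 1) = (2, 4, 4)
  J2 needs (2, 3, 4) <= (2, 4, 4) -> finishes; pool += (1, 0, 0) = (3, 4, 4)
  J9 needs (3, 4, 4) <= (3, 4, 4) -> finishes; pool += (2, 1, 1) = (5, 5, 5)
  J7 needs (5, 3, 5) <= (5, 5, 5) -> finishes; pool += (0, 0, 2) = (5, 5, 7)
  J1 needs (4, 0, 6) <= (5, 5, 7) -> finishes; pool += (2, 0, 1) = (7, 5, 8)
(3) Precisely 1 of the possible complete orderings is a safe sequence.


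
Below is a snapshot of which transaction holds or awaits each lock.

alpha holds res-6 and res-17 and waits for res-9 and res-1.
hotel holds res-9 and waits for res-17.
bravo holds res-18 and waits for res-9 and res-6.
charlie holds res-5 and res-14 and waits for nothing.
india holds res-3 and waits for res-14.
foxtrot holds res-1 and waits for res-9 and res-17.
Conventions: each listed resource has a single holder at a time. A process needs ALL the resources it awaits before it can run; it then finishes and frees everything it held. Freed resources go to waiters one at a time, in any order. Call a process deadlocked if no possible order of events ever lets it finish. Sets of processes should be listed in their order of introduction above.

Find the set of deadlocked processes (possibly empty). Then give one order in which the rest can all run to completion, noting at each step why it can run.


Deadlocked: alpha, hotel, bravo and foxtrot.
Key observation: the cycle alpha -> hotel -> alpha can never break — each member waits on the next; foxtrot is caught in further circular waits and bravo waits into the deadlock from upstream.
A valid finishing order for the others: charlie, india.
Verifying each step:
  charlie waits on nothing -> runs at once and releases res-5 and res-14
  india waits on res-14 — all released -> runs and releases res-3


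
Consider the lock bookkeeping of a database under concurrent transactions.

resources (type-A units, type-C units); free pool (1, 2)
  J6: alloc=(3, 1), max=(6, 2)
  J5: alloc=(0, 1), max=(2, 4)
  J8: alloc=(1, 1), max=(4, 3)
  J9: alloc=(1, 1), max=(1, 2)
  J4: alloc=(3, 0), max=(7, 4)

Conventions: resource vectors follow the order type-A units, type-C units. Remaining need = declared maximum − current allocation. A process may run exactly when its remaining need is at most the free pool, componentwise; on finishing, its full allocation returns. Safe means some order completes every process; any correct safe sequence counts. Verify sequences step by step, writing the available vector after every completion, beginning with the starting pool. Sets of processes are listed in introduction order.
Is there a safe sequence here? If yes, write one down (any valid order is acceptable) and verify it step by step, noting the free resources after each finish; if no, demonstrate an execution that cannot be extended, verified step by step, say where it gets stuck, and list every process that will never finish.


UNSAFE — no complete ordering exists.
Key observation: after J9, J5 complete, (2, 4) is the best the pool ever gets, yet each leftover process wants more type-A units.
Going as far as possible: J9, J5; after that, nothing fits. Check, step by step:
  pool = (1, 2)
  J9: need (0, 1) fits (1, 2); releases (1, 1), pool now (2, 3)
  J5: need (2, 3) fits (2, 3); releases (0, 1), pool now (2, 4)
  J6 still needs (3, 1) but only (2, 4) is free — short on type-A units
  J8 still needs (3, 2) but only (2, 4) is free — short on type-A units
  J4 still needs (4, 4) but only (2, 4) is free — short on type-A units
Processes that can never finish: J6, J8 and J4.


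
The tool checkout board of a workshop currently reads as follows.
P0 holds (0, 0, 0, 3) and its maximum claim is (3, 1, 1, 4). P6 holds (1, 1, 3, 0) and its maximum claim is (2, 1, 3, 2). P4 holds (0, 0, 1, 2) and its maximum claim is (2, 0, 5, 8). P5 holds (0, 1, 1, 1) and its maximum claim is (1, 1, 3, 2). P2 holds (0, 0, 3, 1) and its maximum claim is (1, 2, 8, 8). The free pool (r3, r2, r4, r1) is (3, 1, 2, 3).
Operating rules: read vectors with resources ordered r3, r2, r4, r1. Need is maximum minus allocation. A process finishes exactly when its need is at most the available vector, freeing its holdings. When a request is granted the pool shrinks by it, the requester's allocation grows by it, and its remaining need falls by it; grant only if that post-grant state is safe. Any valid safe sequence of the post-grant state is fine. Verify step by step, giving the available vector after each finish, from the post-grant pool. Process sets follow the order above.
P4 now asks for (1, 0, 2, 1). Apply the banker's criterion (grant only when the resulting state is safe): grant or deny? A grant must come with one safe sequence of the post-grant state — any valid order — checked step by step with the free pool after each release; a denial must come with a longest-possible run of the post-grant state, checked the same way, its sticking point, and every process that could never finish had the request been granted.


GRANT: granting preserves safety; a valid post-grant sequence is P6, P0, P5, P4, P2.
Key observation: (2, 1, 0, 2) free after granting still covers P6 first, and each release covers the next.
Check on the post-grant state, step by step:
  pool = (2, 1, 0, 2)
  P6 needs (1, 0, 0, 2) <= (2, 1, 0, 2) -> finishes; pool += (1, 1, 3, 0) = (3, 2, 3, 2)
  P0 needs (3, 1, 1, 1) <= (3, 2, 3, 2) -> finishes; pool += (0, 0, 0, 3) = (3, 2, 3, 5)
  P5 needs (1, 0, 2, 1) <= (3, 2, 3, 5) -> finishes; pool += (0, 1, 1, 1) = (3, 3, 4, 6)
  P4 needs (1, 0, 2, 5) <= (3, 3, 4, 6) -> finishes; pool += (1, 0, 3, 3) = (4, 3, 7, 9)
  P2 needs (1, 2, 5, 7) <= (4, 3, 7, 9) -> finishes; pool += (0, 0, 3, 1) = (4, 3, 10, 10)


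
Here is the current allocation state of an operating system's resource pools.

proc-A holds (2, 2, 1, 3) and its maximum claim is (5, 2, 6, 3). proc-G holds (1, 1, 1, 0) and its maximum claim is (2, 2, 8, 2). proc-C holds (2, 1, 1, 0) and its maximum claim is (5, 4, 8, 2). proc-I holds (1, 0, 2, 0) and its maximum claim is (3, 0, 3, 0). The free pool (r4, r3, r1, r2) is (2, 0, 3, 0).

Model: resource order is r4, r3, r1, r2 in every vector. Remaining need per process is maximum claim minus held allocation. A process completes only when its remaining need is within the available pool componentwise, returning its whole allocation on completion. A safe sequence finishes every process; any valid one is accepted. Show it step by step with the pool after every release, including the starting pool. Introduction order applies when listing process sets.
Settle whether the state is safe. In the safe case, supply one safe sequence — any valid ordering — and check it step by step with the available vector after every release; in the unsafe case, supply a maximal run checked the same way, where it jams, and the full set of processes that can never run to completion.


UNSAFE.
Key observation: even finishing proc-I, proc-A leaves just (5, 2, 6, 3) free — too little r1 for any of the remaining processes.
Going as far as possible: proc-I, proc-A; after that, nothing fits. Walking it through:
  pool = (2, 0, 3, 0)
  proc-I: need (2, 0, 1, 0) fits (2, 0, 3, 0); releases (1, 0, 2, 0), pool now (3, 0, 5, 0)
  proc-A: need (3, 0, 5, 0) fits (3, 0, 5, 0); releases (2, 2, 1, 3), pool now (5, 2, 6, 3)
  proc-G cannot run: need (1, 1, 7, 2) vs free (5, 2, 6, 3) (insufficient r1)
  proc-C cannot run: need (3, 3, 7, 2) vs free (5, 2, 6, 3) (insufficient r3 and r1)
Processes that can never finish: proc-G and proc-C.


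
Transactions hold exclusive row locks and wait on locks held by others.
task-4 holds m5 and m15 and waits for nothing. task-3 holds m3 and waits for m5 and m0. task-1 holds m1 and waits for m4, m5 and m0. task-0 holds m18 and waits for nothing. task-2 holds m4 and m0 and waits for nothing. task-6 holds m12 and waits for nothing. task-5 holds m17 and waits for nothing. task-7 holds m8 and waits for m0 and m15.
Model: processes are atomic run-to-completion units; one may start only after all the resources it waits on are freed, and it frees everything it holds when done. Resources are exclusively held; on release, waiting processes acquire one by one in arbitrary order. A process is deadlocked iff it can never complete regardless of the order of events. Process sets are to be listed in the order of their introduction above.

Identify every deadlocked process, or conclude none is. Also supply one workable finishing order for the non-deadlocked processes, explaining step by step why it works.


Nothing here is deadlocked.
Key observation: the wait relation is loop-free; peeling off processes with no waits unwinds the whole state.
One completion order for the rest: task-6, task-4, task-2, task-0, task-1, task-7, task-3, task-5.
Verifying each step:
  run task-6 (it waits on nothing); releases m12
  run task-4 (it waits on nothing); releases m5 and m15
  run task-2 (it waits on nothing); releases m4 and m0
  run task-0 (it waits on nothing); releases m18
  task-1 waits on m4, m5 and m0 — all released -> runs and releases m1
  task-7 waits on m0 and m15 — all released -> runs and releases m8
  task-3 waits on m5 and m0 — all released -> runs and releases m3
  run task-5 (it waits on nothing); releases m17


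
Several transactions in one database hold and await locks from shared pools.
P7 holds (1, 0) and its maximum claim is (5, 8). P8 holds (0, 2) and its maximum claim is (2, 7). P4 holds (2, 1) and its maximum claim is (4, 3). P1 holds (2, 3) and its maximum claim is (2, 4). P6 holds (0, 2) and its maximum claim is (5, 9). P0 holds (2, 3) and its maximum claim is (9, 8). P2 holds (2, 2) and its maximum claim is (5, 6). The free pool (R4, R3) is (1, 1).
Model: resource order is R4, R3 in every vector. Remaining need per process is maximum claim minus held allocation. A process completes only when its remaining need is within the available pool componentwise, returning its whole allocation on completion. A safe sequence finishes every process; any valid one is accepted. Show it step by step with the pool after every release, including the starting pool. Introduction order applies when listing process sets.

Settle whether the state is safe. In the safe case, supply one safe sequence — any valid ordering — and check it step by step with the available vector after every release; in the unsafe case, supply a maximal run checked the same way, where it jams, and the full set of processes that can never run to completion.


SAFE, for example via the order P1, P2, P8, P4, P7, P0, P6.
Key observation: the order's first zero-slack moment is P1 ((0, 1) needed, (1, 1) free — a requested resource with nothing to spare).
Check, step by step:
  pool = (1, 1)
  P1 needs (0, 1) <= (1, 1) -> finishes; pool += (2, 3) = (3, 4)
  P2 needs (3, 4) <= (3, 4) -> finishes; pool += (2, 2) = (5, 6)
  P8 needs (2, 5) <= (5, 6) -> finishes; pool += (0, 2) = (5, 8)
  P4 needs (2, 2) <= (5, 8) -> finishes; pool += (2, 1) = (7, 9)
  P7 needs (4, 8) <= (7, 9) -> finishes; pool += (1, 0) = (8, 9)
  P0 needs (7, 5) <= (8, 9) -> finishes; pool += (2, 3) = (10, 12)
  P6 needs (5, 7) <= (10, 12) -> finishes; pool += (0, 2) = (10, 14)


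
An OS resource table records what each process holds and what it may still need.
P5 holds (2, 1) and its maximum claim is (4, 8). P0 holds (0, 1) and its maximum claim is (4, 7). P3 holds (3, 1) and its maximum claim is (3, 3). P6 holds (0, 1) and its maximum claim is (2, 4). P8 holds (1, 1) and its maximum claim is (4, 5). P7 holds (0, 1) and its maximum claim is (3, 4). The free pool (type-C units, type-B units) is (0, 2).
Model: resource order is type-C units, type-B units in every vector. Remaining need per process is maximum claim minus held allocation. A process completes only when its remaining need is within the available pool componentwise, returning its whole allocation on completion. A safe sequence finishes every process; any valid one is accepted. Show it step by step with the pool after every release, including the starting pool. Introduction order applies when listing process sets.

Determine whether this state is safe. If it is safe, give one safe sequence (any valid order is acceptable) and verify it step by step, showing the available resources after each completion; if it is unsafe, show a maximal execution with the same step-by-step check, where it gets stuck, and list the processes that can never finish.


The state is SAFE; one workable sequence: P3, P6, P7, P8, P0, P5.
Key observation: the order's first zero-slack moment is P3 ((0, 2) needed, (0, 2) free — a requested resource with nothing to spare).
Check, step by step:
  pool = (0, 2)
  P3: need (0, 2) fits (0, 2); releases (3, 1), pool now (3, 3)
  P6: need (2, 3) fits (3, 3); releases (0, 1), pool now (3, 4)
  P7: need (3, 3) fits (3, 4); releases (0, 1), pool now (3, 5)
  P8: need (3, 4) fits (3, 5); releases (1, 1), pool now (4, 6)
  P0: need (4, 6) fits (4, 6); releases (0, 1), pool now (4, 7)
  P5: need (2, 7) fits (4, 7); releases (2, 1), pool now (6, 8)


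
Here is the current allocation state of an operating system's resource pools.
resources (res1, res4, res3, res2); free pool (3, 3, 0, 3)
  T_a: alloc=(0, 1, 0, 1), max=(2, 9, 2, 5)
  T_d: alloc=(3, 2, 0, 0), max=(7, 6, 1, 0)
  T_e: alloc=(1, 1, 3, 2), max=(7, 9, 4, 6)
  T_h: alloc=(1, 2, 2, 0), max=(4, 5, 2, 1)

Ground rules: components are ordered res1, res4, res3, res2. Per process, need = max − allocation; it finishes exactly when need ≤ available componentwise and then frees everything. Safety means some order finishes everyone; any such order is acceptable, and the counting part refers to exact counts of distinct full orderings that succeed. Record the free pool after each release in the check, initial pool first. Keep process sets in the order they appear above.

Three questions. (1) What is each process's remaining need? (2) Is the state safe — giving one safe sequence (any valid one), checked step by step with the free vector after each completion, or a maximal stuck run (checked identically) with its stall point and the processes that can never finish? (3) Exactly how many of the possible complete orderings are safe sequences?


(1) Outstanding need per process (order res1, res4, res3, res2):
  T_a: (2, 8, 2, 4)
  T_d: (4, 4, 1, 0)
  T_e: (6, 8, 1, 4)
  T_h: (3, 3, 0, 1)
(2) The state is UNSAFE.
Key observation: the wall is res4: completing T_h, T_d brings the pool only to (7, 7, 2, 3), and all the rest need more.
The run T_h, T_d cannot be extended any further. Walking it through:
  pool = (3, 3, 0, 3)
  T_h: need (3, 3, 0, 1) fits (3, 3, 0, 3); releases (1, 2, 2, 0), pool now (4, 5, 2, 3)
  T_d: need (4, 4, 1, 0) fits (4, 5, 2, 3); releases (3, 2, 0, 0), pool now (7, 7, 2, 3)
  T_a still needs (2, 8, 2, 4) but only (7, 7, 2, 3) is free — short on res4 and res2
  T_e still needs (6, 8, 1, 4) but only (7, 7, 2, 3) is free — short on res4 and res2
Permanently blocked: T_a and T_e.
(3) Exactly 0 of the possible complete orderings are safe sequences.


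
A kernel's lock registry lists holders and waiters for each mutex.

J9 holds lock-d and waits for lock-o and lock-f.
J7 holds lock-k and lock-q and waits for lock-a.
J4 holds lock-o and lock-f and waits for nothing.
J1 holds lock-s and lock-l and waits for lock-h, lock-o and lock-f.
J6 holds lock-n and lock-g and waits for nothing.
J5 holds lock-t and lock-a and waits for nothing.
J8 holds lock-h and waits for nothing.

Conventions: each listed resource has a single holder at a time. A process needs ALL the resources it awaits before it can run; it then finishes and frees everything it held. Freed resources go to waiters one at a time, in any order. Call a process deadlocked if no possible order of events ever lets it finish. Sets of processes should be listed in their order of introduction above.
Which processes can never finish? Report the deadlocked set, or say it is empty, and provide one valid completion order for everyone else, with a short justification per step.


Nothing here is deadlocked.
Key observation: all waits point, directly or indirectly, at processes that can finish, so nothing is permanently blocked.
A valid finishing order for the others: J5, J4, J9, J6, J7, J8, J1.
Check, step by step:
  J5 waits on nothing -> runs at once and releases lock-t and lock-a
  J4 waits on nothing -> runs at once and releases lock-o and lock-f
  run J9 (all its waits — lock-o and lock-f — are resolved); releases lock-d
  J6 waits on nothing -> runs at once and releases lock-n and lock-g
  run J7 (all its waits — lock-a — are resolved); releases lock-k and lock-q
  J8 waits on nothing -> runs at once and releases lock-h
  run J1 (all its waits — lock-h, lock-o and lock-f — are resolved); releases lock-s and lock-l


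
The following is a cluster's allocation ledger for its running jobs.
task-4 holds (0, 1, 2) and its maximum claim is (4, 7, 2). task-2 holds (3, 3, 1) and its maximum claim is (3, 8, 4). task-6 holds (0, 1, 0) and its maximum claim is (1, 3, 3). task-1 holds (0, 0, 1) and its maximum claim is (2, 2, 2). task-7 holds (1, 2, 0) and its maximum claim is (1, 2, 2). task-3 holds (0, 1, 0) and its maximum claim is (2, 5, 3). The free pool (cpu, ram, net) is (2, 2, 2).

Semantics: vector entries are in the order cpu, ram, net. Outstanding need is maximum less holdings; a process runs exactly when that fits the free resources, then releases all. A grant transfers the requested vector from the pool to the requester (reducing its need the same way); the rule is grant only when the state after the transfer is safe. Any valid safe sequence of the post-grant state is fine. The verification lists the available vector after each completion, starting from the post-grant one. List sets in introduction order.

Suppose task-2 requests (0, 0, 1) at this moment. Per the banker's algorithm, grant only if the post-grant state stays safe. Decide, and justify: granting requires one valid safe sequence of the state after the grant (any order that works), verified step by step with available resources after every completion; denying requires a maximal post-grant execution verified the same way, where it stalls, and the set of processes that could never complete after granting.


DENY: after the grant no complete ordering would exist.
Key observation: after task-1, task-7 the pool peaks at (3, 4, 2), and each blocked process is short somewhere: task-4 on cpu, ram; task-2 on ram; task-6 on net; task-3 on net.
Pretend the grant happened; the run task-1, task-7 goes as far as possible. Walking it through:
  pool = (2, 2, 1)
  task-1 needs (2, 2, 1) <= (2, 2, 1) -> finishes; pool += (0, 0, 1) = (2, 2, 2)
  task-7 needs (0, 0, 2) <= (2, 2, 2) -> finishes; pool += (1, 2, 0) = (3, 4, 2)
  blocked: task-4 wants (4, 6, 0), pool (3, 4, 2) — not enough cpu and ram
  blocked: task-2 wants (0, 5, 2), pool (3, 4, 2) — not enough ram
  blocked: task-6 wants (1, 2, 3), pool (3, 4, 2) — not enough net
  blocked: task-3 wants (2, 4, 3), pool (3, 4, 2) — not enough net
Processes that could never finish after the grant: task-4, task-2, task-6 and task-3.


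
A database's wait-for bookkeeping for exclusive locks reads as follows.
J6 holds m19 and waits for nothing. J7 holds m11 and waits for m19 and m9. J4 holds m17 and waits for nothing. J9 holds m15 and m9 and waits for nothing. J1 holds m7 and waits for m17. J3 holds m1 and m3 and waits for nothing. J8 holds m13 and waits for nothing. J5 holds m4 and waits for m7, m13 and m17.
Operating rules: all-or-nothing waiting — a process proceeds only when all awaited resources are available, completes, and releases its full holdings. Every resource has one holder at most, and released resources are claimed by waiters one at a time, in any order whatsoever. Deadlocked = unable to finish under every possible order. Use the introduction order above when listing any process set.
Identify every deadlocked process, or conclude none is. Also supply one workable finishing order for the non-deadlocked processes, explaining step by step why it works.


Nothing here is deadlocked.
Key observation: although several processes wait, no cycle exists — each chain bottoms out at a free runner.
One completion order for the rest: J8, J4, J6, J3, J1, J5, J9, J7.
Verifying each step:
  run J8 (it waits on nothing); releases m13
  run J4 (it waits on nothing); releases m17
  run J6 (it waits on nothing); releases m19
  run J3 (it waits on nothing); releases m1 and m3
  run J1 (all its waits — m17 — are resolved); releases m7
  run J5 (all its waits — m7, m13 and m17 — are resolved); releases m4
  run J9 (it waits on nothing); releases m15 and m9
  run J7 (all its waits — m19 and m9 — are resolved); releases m11


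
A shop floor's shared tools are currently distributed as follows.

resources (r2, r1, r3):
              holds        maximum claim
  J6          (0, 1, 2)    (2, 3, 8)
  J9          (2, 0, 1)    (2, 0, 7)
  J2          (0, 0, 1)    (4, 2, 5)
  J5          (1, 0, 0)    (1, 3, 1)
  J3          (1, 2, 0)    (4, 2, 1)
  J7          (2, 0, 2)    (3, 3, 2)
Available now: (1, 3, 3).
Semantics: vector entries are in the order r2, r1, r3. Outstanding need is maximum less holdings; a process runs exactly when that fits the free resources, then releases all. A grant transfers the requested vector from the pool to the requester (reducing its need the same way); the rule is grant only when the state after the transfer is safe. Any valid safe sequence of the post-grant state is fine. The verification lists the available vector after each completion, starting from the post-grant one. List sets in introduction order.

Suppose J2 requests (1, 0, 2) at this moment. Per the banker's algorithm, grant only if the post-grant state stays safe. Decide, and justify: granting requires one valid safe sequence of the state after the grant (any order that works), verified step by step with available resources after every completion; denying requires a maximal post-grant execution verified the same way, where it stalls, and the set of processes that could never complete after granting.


GRANT — the state after the grant stays safe, e.g. via J5, J7, J3, J2, J6, J9.
Key observation: after the grant the pool drops to (0, 3, 1), which still lets J5 finish first and unwind the rest.
Check on the post-grant state, step by step:
  pool = (0, 3, 1)
  J5 needs (0, 3, 1) <= (0, 3, 1) -> finishes; pool += (1, 0, 0) = (1, 3, 1)
  J7 needs (1, 3, 0) <= (1, 3, 1) -> finishes; pool += (2, 0, 2) = (3, 3, 3)
  J3 needs (3, 0, 1) <= (3, 3, 3) -> finishes; pool += (1, 2, 0) = (4, 5, 3)
  J2 needs (3, 2, 2) <= (4, 5, 3) -> finishes; pool += (1, 0, 3) = (5, 5, 6)
  J6 needs (2, 2, 6) <= (5, 5, 6) -> finishes; pool += (0, 1, 2) = (5, 6, 8)
  J9 needs (0, 0, 6) <= (5, 6, 8) -> finishes; pool += (2, 0, 1) = (7, 6, 9)


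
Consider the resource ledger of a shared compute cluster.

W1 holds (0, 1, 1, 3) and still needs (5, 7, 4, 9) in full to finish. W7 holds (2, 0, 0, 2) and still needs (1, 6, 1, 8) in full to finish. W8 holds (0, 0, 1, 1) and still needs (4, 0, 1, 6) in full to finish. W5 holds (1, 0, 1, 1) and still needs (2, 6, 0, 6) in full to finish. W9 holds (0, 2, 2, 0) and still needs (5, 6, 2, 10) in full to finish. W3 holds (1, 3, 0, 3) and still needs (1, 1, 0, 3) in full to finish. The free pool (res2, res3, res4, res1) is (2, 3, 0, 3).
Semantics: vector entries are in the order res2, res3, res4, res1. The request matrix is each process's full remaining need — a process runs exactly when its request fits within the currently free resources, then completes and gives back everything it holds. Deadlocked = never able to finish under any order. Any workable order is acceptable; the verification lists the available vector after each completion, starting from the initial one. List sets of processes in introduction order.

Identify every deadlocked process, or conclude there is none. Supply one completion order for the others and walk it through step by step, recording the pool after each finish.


Nothing here is deadlocked.
Key observation: beginning at W3, releases accumulate fast enough that every process eventually fits.
A valid finishing order for the others: W3, W5, W8, W7, W9, W1. Walking it through:
  pool = (2, 3, 0, 3)
  run W3 (needs (1, 1, 0, 3), free (2, 3, 0, 3)); after release of (1, 3, 0, 3) the pool is (3, 6, 0, 6)
  run W5 (needs (2, 6, 0, 6), free (3, 6, 0, 6)); after release of (1, 0, 1, 1) the pool is (4, 6, 1, 7)
  run W8 (needs (4, 0, 1, 6), free (4, 6, 1, 7)); after release of (0, 0, 1, 1) the pool is (4, 6, 2, 8)
  run W7 (needs (1, 6, 1, 8), free (4, 6, 2, 8)); after release of (2, 0, 0, 2) the pool is (6, 6, 2, 10)
  run W9 (needs (5, 6, 2, 10), free (6, 6, 2, 10)); after release of (0, 2, 2, 0) the pool is (6, 8, 4, 10)
  run W1 (needs (5, 7, 4, 9), free (6, 8, 4, 10)); after release of (0, 1, 1, 3) the pool is (6, 9, 5, 13)


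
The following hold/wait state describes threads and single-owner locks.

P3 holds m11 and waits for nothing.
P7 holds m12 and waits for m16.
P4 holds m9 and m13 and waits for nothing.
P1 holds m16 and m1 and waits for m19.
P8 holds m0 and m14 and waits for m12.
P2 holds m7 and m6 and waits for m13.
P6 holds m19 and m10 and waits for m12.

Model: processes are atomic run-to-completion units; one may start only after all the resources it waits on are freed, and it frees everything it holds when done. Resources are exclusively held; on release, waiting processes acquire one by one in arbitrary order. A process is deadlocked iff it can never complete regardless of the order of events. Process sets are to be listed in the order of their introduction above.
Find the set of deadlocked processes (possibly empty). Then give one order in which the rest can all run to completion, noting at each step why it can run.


Deadlocked: P7, P1, P8 and P6.
Key observation: P7 -> P1 -> P6 -> P7 is a circular wait — nothing in it can go first; P8 waits into the deadlock from upstream.
A valid finishing order for the others: P3, P4, P2.
Walking it through:
  run P3 (it waits on nothing); releases m11
  run P4 (it waits on nothing); releases m9 and m13
  run P2 (all its waits — m13 — are resolved); releases m7 and m6


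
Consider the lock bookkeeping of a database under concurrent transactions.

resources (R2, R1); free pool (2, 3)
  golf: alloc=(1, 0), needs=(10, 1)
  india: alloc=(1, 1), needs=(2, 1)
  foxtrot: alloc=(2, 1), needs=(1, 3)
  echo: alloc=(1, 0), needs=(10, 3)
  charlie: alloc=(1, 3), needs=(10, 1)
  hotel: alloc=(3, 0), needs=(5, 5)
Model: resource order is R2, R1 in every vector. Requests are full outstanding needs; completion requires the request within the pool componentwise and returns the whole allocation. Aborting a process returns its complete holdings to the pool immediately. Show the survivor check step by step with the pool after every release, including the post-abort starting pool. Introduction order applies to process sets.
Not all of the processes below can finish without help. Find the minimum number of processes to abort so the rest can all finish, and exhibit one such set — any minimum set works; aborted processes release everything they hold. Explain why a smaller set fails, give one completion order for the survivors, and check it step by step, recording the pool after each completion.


Minimum abort set: golf and charlie.
Key observation: echo had no path to completion before; after the abort of golf and charlie ((2, 3) returned), step 4 is where it fits.
Minimality, checking each single-abort alternative: golf alone leaves echo blocked (short on R2); india alone leaves golf blocked (short on R2); foxtrot alone leaves golf blocked (short on R2); echo alone leaves golf blocked (short on R2); charlie alone leaves golf blocked (short on R2); hotel alone leaves golf blocked (short on R2).
The survivors complete as foxtrot, hotel, india, echo. Verifying each step (starting from the post-abort pool):
  pool = (4, 6)
  foxtrot: need (1, 3) fits (4, 6); releases (2, 1), pool now (6, 7)
  hotel: need (5, 5) fits (6, 7); releases (3, 0), pool now (9, 7)
  india: need (2, 1) fits (9, 7); releases (1, 1), pool now (10, 8)
  echo: need (10, 3) fits (10, 8); releases (1, 0), pool now (11, 8)


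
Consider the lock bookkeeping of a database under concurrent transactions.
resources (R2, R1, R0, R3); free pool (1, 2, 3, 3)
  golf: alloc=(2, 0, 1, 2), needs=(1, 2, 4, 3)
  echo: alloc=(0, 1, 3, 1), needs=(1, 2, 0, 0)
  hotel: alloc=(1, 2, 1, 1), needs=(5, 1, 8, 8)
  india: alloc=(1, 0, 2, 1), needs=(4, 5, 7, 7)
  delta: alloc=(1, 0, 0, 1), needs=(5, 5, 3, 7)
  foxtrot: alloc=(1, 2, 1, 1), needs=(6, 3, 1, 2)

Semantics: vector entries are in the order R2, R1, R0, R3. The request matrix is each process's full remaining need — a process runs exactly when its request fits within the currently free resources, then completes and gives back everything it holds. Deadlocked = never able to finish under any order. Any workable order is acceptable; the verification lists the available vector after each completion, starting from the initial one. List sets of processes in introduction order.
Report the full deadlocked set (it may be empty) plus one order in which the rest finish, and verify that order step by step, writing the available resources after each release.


Deadlocked set: hotel, india, delta and foxtrot.
Key observation: even finishing echo, golf leaves just (3, 3, 7, 6) free — too little R2 for any of the remaining processes.
A valid finishing order for the others: echo, golf. Walking it through:
  pool = (1, 2, 3, 3)
  echo needs (1, 2, 0, 0) <= (1, 2, 3, 3) -> finishes; pool += (0, 1, 3, 1) = (1, 3, 6, 4)
  golf needs (1, 2, 4, 3) <= (1, 3, 6, 4) -> finishes; pool += (2, 0, 1, 2) = (3, 3, 7, 6)
The blocked processes can never fit:
  blocked: hotel wants (5, 1, 8, 8), pool (3, 3, 7, 6) — not enough R2, R0 and R3
  blocked: india wants (4, 5, 7, 7), pool (3, 3, 7, 6) — not enough R2, R1 and R3
  blocked: delta wants (5, 5, 3, 7), pool (3, 3, 7, 6) — not enough R2, R1 and R3
  blocked: foxtrot wants (6, 3, 1, 2), pool (3, 3, 7, 6) — not enough R2


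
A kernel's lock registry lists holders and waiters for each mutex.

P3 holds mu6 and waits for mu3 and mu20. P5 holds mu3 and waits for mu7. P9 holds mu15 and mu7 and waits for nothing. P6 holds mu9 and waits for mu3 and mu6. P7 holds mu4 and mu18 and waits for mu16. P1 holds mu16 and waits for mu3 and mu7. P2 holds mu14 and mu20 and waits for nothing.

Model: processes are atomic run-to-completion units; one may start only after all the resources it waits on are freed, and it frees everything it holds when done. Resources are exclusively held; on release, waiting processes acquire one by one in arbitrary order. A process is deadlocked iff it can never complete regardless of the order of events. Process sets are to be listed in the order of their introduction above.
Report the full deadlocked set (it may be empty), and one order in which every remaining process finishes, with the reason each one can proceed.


The deadlocked set is empty.
Key observation: the waits form no ring: some process can always run, and its releases unblock the others one by one.
One completion order for the rest: P9, P5, P2, P1, P3, P7, P6.
Verifying each step:
  P9 waits on nothing -> runs at once and releases mu15 and mu7
  P5 waits on mu7 — all released -> runs and releases mu3
  P2 waits on nothing -> runs at once and releases mu14 and mu20
  P1 waits on mu3 and mu7 — all released -> runs and releases mu16
  P3 waits on mu3 and mu20 — all released -> runs and releases mu6
  P7 waits on mu16 — all released -> runs and releases mu4 and mu18
  P6 waits on mu3 and mu6 — all released -> runs and releases mu9


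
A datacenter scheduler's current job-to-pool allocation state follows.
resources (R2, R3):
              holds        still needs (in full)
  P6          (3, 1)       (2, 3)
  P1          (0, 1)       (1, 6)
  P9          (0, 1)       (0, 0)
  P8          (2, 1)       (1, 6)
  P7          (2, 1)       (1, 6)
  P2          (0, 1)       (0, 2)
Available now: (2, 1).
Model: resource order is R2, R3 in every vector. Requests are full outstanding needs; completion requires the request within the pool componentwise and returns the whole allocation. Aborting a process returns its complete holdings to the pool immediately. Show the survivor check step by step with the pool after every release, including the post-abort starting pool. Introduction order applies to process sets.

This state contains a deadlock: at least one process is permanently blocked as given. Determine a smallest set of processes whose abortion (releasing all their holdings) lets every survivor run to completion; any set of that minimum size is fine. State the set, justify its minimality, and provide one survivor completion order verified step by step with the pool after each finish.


The answer: abort P1 and P7.
Key observation: P8 was stuck for good until P1 and P7 gave back (2, 2); in the order shown it finishes at step 4.
Minimality, checking each single-abort alternative: P6 alone leaves P1 blocked (short on R3); P1 alone leaves P8 blocked (short on R3); P9 alone leaves P1 blocked (short on R3); P8 alone leaves P1 blocked (short on R3); P7 alone leaves P1 blocked (short on R3); P2 alone leaves P1 blocked (short on R3).
One survivor order: P2, P9, P6, P8. Check, step by step (post-abort pool first):
  pool = (4, 3)
  run P2 (needs (0, 2), free (4, 3)); after release of (0, 1) the pool is (4, 4)
  run P9 (needs (0, 0), free (4, 4)); after release of (0, 1) the pool is (4, 5)
  run P6 (needs (2, 3), free (4, 5)); after release of (3, 1) the pool is (7, 6)
  run P8 (needs (1, 6), free (7, 6)); after release of (2, 1) the pool is (9, 7)


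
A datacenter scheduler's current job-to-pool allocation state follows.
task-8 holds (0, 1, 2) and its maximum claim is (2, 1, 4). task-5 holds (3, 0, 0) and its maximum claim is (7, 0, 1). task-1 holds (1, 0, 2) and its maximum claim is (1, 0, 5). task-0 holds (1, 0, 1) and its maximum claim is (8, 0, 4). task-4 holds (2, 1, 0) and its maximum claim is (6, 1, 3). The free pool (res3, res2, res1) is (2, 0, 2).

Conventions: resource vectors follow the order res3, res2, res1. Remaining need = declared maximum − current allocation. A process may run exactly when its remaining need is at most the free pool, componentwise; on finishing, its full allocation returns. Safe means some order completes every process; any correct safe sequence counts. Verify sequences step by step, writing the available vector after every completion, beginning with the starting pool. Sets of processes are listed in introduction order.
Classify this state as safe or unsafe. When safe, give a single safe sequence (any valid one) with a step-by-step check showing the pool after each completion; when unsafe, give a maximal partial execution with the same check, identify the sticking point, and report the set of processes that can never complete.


The state is UNSAFE.
Key observation: once task-8, task-1 finish, the pool peaks at (3, 1, 6) — and every remaining process still needs more res3 than that.
The run task-8, task-1 cannot be extended any further. Step-by-step check:
  pool = (2, 0, 2)
  task-8: need (2, 0, 2) fits (2, 0, 2); releases (0, 1, 2), pool now (2, 1, 4)
  task-1: need (0, 0, 3) fits (2, 1, 4); releases (1, 0, 2), pool now (3, 1, 6)
  task-5 cannot run: need (4, 0, 1) vs free (3, 1, 6) (insufficient res3)
  task-0 cannot run: need (7, 0, 3) vs free (3, 1, 6) (insufficient res3)
  task-4 cannot run: need (4, 0, 3) vs free (3, 1, 6) (insufficient res3)
Never able to finish: task-5, task-0 and task-4.


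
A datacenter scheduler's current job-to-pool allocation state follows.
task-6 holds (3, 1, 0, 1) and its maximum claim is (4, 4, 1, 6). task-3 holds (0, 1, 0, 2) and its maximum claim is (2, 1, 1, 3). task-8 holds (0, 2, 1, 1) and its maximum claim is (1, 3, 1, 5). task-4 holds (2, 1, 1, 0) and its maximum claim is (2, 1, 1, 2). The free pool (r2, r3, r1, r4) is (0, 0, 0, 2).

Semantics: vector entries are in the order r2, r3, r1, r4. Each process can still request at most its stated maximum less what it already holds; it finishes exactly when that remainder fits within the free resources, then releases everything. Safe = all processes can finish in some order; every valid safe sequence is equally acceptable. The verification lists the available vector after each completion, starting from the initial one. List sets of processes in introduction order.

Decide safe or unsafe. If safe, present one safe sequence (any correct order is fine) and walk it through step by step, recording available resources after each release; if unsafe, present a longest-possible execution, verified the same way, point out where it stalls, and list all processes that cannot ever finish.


SAFE, for example via the order task-4, task-3, task-8, task-6.
Key observation: the first exact fit in this order is task-4 — it needs (0, 0, 0, 2) with (0, 0, 0, 2) free, meeting a requested resource to the last unit.
Verifying each step:
  pool = (0, 0, 0, 2)
  run task-4 (needs (0, 0, 0, 2), free (0, 0, 0, 2)); after release of (2, 1, 1, 0) the pool is (2, 1, 1, 2)
  run task-3 (needs (2, 0, 1, 1), free (2, 1, 1, 2)); after release of (0, 1, 0, 2) the pool is (2, 2, 1, 4)
  run task-8 (needs (1, 1, 0, 4), free (2, 2, 1, 4)); after release of (0, 2, 1, 1) the pool is (2, 4, 2, 5)
  run task-6 (needs (1, 3, 1, 5), free (2, 4, 2, 5)); after release of (3, 1, 0, 1) the pool is (5, 5, 2, 6)


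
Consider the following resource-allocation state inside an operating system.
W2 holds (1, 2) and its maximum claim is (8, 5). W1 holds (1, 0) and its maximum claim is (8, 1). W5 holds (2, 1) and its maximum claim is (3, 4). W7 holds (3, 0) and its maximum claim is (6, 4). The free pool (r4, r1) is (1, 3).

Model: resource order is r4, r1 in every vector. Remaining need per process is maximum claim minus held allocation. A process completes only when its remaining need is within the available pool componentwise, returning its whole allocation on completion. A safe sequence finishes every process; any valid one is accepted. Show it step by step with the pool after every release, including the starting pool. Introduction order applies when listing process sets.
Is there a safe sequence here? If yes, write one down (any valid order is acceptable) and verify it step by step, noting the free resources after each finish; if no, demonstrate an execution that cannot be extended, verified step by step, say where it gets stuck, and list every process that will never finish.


UNSAFE — no complete ordering exists.
Key observation: after W5, W7 complete, (6, 4) is the best the pool ever gets, yet each leftover process wants more r4.
Going as far as possible: W5, W7; after that, nothing fits. Check, step by step:
  pool = (1, 3)
  run W5 (needs (1, 3), free (1, 3)); after release of (2, 1) the pool is (3, 4)
  run W7 (needs (3, 4), free (3, 4)); after release of (3, 0) the pool is (6, 4)
  W2 still needs (7, 3) but only (6, 4) is free — short on r4
  W1 still needs (7, 1) but only (6, 4) is free — short on r4
Permanently blocked: W2 and W1.
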